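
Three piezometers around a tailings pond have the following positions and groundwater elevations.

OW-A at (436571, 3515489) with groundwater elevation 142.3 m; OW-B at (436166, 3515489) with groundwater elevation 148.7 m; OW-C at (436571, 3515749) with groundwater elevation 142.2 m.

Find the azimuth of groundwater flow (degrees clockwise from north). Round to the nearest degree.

∂h/∂x = (148.7 − 142.3) / (436166 − 436571) = -0.01580
∂h/∂y = (142.2 − 142.3) / (3515749 − 3515489) = -0.0003846
Flow direction (−∇h) has components (+0.01580 E, +0.0003846 N).
Azimuth = atan2(E, N) = atan2(+0.01580, +0.0003846) = 88.6° ≈ 089°.

089°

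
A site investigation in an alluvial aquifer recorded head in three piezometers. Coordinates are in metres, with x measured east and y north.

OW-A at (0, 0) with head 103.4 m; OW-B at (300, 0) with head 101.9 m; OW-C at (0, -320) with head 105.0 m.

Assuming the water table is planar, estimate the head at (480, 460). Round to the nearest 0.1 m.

98.7 m

∂h/∂x = (101.9 − 103.4) / (300 − 0) = -0.005000
∂h/∂y = (105.0 − 103.4) / (-320 − 0) = -0.005000
h(480, 460) = 103.4 + (-0.005000)·(480) + (-0.005000)·(460) = 103.4 -2.400 -2.300 = 98.700 m.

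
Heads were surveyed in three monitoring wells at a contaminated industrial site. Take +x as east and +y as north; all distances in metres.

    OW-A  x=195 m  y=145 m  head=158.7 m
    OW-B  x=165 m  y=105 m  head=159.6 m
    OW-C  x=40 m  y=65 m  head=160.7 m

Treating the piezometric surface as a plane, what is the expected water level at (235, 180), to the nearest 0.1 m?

157.9 m

Taking OW-A as reference: OW-B−OW-A = (-30, -40, +0.9); OW-C−OW-A = (-155, -80, +2.0).
Determinant of the coordinate differences = (-30)·(-80) − (-155)·(-40) = -3800.
∂h/∂x = [(+0.9)·(-80) − (+2.0)·(-40)] / -3800 = -0.002105
∂h/∂y = [(-30)·(+2.0) − (-155)·(+0.9)] / -3800 = -0.02092
h(235, 180) = 158.7 + (-0.002105)·(40) + (-0.02092)·(35) = 158.7 -0.084 -0.732 = 157.884 m.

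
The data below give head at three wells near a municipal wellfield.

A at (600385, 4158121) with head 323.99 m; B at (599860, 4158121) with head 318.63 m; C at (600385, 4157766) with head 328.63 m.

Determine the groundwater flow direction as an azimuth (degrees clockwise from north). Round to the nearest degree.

322°

∂h/∂x = (318.63 − 323.99) / (599860 − 600385) = +0.01021
∂h/∂y = (328.63 − 323.99) / (4157766 − 4158121) = -0.01307
Flow direction (−∇h) has components (-0.01021 E, +0.01307 N).
Azimuth = atan2(E, N) = atan2(-0.01021, +0.01307) = 322.0° ≈ 322°.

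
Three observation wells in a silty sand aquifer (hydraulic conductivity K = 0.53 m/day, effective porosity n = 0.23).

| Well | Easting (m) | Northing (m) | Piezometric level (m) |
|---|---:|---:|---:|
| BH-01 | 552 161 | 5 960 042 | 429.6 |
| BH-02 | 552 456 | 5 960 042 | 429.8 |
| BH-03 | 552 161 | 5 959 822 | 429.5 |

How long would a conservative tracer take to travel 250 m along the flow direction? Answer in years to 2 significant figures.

360 years

∂h/∂x = (429.8 − 429.6) / (552456 − 552161) = +0.0006780
∂h/∂y = (429.5 − 429.6) / (5959822 − 5960042) = +0.0004545
|∇h| = √(0.0006780² + 0.0004545²) = 0.0008162
Seepage velocity v = K·i/n = 0.53 × 0.0008162 / 0.23 = 0.001881 m/day.
t = 250 / 0.001881 = 1.329e+05 days = 364 years.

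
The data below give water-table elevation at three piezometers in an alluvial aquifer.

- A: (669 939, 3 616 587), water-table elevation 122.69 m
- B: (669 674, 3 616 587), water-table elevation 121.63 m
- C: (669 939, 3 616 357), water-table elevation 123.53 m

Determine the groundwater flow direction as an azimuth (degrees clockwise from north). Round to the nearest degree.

312°

∂h/∂x = (121.63 − 122.69) / (669674 − 669939) = +0.004000
∂h/∂y = (123.53 − 122.69) / (3616357 − 3616587) = -0.003652
Flow direction (−∇h) has components (-0.004000 E, +0.003652 N).
Azimuth = atan2(E, N) = atan2(-0.004000, +0.003652) = 312.4° ≈ 312°.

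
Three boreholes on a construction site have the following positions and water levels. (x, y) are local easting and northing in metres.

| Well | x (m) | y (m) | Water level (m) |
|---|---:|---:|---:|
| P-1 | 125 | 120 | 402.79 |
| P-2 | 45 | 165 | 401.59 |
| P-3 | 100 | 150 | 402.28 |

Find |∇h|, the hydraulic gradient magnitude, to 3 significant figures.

With h = a·x + b·y + c and P-1 as origin, the differences give:
  (-80)·a + 45·b = -1.20
  (-25)·a + 30·b = -0.51
Eliminate b (×30 and ×45, subtract): -1275·a = -13.050 → a = ∂h/∂x = +0.01024
Back-substitute: b = ∂h/∂y = -0.008471.
|∇h| = √(0.01024² + -0.008471²) = 0.01329

0.0133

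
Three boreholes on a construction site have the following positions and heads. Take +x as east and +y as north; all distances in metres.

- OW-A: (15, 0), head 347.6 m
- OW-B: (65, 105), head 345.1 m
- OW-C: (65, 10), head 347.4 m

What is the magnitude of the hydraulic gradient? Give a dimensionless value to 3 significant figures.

Differences from OW-A: to OW-B (Δx, Δy, Δh) = (50, 105, -2.5); to OW-C = (50, 10, -0.2).
Determinant of the coordinate differences = 50·10 − 50·105 = -4750.
∂h/∂x = [(-2.5)·10 − (-0.2)·105] / -4750 = +0.0008421
∂h/∂y = [50·(-0.2) − 50·(-2.5)] / -4750 = -0.02421
|∇h| = √(0.0008421² + -0.02421²) = 0.02422

0.0242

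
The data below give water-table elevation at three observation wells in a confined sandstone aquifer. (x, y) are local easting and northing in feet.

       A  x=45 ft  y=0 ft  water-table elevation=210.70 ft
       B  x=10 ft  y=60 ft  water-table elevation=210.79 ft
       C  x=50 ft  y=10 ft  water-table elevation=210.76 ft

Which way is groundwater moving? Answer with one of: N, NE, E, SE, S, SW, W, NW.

With h = a·x + b·y + c and A as origin, the differences give:
  (-35)·a + 60·b = +0.09
  5·a + 10·b = +0.06
Eliminate b (×10 and ×60, subtract): -650·a = -2.700 → a = ∂h/∂x = +0.004154
Back-substitute: b = ∂h/∂y = +0.003923.
Flow = −∇h = (-0.004154 east, -0.003923 north), which points southwest.

SW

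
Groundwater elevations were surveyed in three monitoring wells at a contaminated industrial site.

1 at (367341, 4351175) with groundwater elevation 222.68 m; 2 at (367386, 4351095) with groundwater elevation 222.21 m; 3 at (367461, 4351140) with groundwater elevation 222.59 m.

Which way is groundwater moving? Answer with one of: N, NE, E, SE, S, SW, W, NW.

S

Taking 1 as reference: 2−1 = (45, -80, -0.47); 3−1 = (120, -35, -0.09).
Determinant of the coordinate differences = 45·(-35) − 120·(-80) = 8025.
∂h/∂x = [(-0.47)·(-35) − (-0.09)·(-80)] / 8025 = +0.001153
∂h/∂y = [45·(-0.09) − 120·(-0.47)] / 8025 = +0.006523
Flow = −∇h = (-0.001153 east, -0.006523 north), which points south.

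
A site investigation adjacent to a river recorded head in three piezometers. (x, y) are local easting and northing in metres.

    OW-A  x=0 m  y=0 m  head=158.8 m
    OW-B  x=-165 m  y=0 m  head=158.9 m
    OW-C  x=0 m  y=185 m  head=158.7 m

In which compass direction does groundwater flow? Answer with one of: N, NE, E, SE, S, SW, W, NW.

NE

∂h/∂x = (158.9 − 158.8) / (-165 − 0) = -0.0006061
∂h/∂y = (158.7 − 158.8) / (185 − 0) = -0.0005405
Flow = −∇h = (+0.0006061 east, +0.0005405 north), which points northeast.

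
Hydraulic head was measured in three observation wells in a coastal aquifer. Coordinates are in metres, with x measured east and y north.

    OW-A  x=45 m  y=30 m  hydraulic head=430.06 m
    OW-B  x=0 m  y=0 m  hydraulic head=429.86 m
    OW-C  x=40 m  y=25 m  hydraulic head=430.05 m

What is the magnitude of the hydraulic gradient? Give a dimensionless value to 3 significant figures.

0.0119

With h = a·x + b·y + c and OW-A as origin, the differences give:
  (-45)·a + (-30)·b = -0.20
  (-5)·a + (-5)·b = -0.01
Eliminate b (×(-5) and ×(-30), subtract): 75·a = 0.700 → a = ∂h/∂x = +0.009333
Back-substitute: b = ∂h/∂y = -0.007333.
|∇h| = √(0.009333² + -0.007333²) = 0.01187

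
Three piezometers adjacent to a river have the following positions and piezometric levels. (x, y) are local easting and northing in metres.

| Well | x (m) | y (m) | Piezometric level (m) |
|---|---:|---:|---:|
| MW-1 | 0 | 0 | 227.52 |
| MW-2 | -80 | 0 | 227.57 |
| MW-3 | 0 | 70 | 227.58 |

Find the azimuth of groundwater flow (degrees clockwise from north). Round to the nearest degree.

∂h/∂x = (227.57 − 227.52) / (-80 − 0) = -0.0006250
∂h/∂y = (227.58 − 227.52) / (70 − 0) = +0.0008571
Flow direction (−∇h) has components (+0.0006250 E, -0.0008571 N).
Azimuth = atan2(E, N) = atan2(+0.0006250, -0.0008571) = 143.9° ≈ 144°.

144°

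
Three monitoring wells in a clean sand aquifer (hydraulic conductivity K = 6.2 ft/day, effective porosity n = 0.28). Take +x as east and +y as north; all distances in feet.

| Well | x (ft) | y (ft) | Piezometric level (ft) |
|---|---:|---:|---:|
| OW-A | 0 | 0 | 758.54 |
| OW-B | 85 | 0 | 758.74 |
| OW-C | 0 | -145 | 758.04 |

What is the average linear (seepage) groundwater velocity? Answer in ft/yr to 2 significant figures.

∂h/∂x = (758.74 − 758.54) / (85 − 0) = +0.002353
∂h/∂y = (758.04 − 758.54) / (-145 − 0) = +0.003448
|∇h| = √(0.002353² + 0.003448²) = 0.004174
Seepage velocity v = K·i/n = 6.2 × 0.004174 / 0.28 = 0.09242 ft/day = 33.76 ft/yr.

34 ft/yr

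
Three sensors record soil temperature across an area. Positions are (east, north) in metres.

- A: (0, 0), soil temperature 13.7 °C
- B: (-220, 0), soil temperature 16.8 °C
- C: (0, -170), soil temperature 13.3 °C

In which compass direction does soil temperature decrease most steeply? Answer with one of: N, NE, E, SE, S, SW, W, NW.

∂T/∂x = (16.8 − 13.7) / (-220 − 0) = -0.01409
∂T/∂y = (13.3 − 13.7) / (-170 − 0) = +0.002353
Steepest decrease is along −∇f = (+0.01409 E, -0.002353 N) → east.

E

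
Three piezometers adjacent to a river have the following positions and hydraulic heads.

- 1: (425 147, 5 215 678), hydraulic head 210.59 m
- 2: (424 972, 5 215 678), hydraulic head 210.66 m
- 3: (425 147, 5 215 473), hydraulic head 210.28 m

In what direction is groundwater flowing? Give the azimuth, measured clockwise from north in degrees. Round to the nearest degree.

∂h/∂x = (210.66 − 210.59) / (424972 − 425147) = -0.0004000
∂h/∂y = (210.28 − 210.59) / (5215473 − 5215678) = +0.001512
Flow direction (−∇h) has components (+0.0004000 E, -0.001512 N).
Azimuth = atan2(E, N) = atan2(+0.0004000, -0.001512) = 165.2° ≈ 165°.

165°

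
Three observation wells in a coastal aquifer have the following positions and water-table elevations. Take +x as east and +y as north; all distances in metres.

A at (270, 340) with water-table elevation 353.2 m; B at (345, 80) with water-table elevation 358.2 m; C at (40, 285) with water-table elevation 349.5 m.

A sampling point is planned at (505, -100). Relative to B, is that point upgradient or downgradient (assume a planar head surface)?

upgradient

Taking A as reference: B−A = (75, -260, +5.0); C−A = (-230, -55, -3.7).
Solve a·Δx + b·Δy = Δh: det = 75·(-55) − (-230)·(-260) = -63925.
∂h/∂x = [(+5.0)·(-55) − (-3.7)·(-260)] / -63925 = +0.01935
∂h/∂y = [75·(-3.7) − (-230)·(+5.0)] / -63925 = -0.01365
Head at (505, -100) = 353.2 + (+0.01935)·(235) + (-0.01365)·(-440) = 363.75 m.
That is higher than the 358.2 m at B, so the point is upgradient.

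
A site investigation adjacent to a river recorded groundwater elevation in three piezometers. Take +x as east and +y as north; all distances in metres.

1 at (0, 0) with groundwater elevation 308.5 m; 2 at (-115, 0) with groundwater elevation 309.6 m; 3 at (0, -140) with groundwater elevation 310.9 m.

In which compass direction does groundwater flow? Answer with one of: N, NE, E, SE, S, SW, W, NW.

∂h/∂x = (309.6 − 308.5) / (-115 − 0) = -0.009565
∂h/∂y = (310.9 − 308.5) / (-140 − 0) = -0.01714
Flow = −∇h = (+0.009565 east, +0.01714 north), which points northeast.

NE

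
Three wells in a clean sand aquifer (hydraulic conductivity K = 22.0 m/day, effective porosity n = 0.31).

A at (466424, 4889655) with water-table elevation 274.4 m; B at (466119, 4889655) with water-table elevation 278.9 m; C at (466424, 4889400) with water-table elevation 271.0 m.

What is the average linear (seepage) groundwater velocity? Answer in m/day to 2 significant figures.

∂h/∂x = (278.9 − 274.4) / (466119 − 466424) = -0.01475
∂h/∂y = (271.0 − 274.4) / (4889400 − 4889655) = +0.01333
|∇h| = √(-0.01475² + 0.01333²) = 0.01988
Seepage velocity v = K·i/n = 22.0 × 0.01988 / 0.31 = 1.411 m/day.

1.4 m/day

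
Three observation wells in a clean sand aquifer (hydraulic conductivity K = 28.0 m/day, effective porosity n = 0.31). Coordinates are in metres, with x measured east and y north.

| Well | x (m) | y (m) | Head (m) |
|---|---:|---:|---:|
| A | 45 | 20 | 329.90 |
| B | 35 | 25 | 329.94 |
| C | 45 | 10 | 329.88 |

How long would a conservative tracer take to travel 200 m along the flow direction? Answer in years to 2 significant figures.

1.7 years

Taking A as reference: B−A = (-10, 5, +0.04); C−A = (0, -10, -0.02).
Determinant of the coordinate differences = (-10)·(-10) − 0·5 = 100.
∂h/∂x = [(+0.04)·(-10) − (-0.02)·5] / 100 = -0.003000
∂h/∂y = [(-10)·(-0.02) − 0·(+0.04)] / 100 = +0.002000
|∇h| = √(-0.003000² + 0.002000²) = 0.003606
Seepage velocity v = K·i/n = 28.0 × 0.003606 / 0.31 = 0.3257 m/day.
t = 200 / 0.3257 = 614.1 days = 1.68 years.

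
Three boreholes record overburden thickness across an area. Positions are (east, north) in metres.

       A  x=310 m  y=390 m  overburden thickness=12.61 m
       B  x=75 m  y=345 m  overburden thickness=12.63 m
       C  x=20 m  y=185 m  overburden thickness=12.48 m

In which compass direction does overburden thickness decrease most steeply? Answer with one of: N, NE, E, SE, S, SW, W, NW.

Differences from A: to B (Δx, Δy, Δh) = (-235, -45, +0.02); to C = (-290, -205, -0.13).
Determinant of the coordinate differences = (-235)·(-205) − (-290)·(-45) = 35125.
∂d/∂x = [(+0.02)·(-205) − (-0.13)·(-45)] / 35125 = -0.0002833
∂d/∂y = [(-235)·(-0.13) − (-290)·(+0.02)] / 35125 = +0.001035
Steepest decrease is along −∇f = (+0.0002833 E, -0.001035 N) → south.

S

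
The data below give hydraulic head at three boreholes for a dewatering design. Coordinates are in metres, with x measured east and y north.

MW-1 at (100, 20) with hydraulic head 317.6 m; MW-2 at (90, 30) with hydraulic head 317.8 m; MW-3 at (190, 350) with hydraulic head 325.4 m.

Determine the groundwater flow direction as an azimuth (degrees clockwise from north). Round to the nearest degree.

With h = a·x + b·y + c and MW-1 as origin, the differences give:
  (-10)·a + 10·b = +0.2
  90·a + 330·b = +7.8
Eliminate b (×330 and ×10, subtract): -4200·a = -12.00 → a = ∂h/∂x = +0.002857
Back-substitute: b = ∂h/∂y = +0.02286.
Flow direction (−∇h) has components (-0.002857 E, -0.02286 N).
Azimuth = atan2(E, N) = atan2(-0.002857, -0.02286) = 187.1° ≈ 187°.

187°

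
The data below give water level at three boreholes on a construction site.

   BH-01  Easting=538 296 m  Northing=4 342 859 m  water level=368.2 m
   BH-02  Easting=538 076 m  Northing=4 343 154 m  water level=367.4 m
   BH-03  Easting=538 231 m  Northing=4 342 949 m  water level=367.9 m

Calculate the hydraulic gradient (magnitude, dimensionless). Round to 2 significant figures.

Three-point gradient (reference BH-01): Δ to BH-02 = (-220, 295, -0.8), Δ to BH-03 = (-65, 90, -0.3).
∂h/∂x = -0.02640, ∂h/∂y = -0.02240 (det = -625).
|∇h| = √(-0.02640² + -0.02240²) = 0.03462

0.035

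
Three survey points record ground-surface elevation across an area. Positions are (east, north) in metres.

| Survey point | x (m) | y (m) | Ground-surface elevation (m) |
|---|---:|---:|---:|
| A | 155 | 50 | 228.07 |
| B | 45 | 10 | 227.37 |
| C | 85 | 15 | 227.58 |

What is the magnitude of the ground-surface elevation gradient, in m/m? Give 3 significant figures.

Three-point gradient (reference A): Δ to B = (-110, -40, -0.70), Δ to C = (-70, -35, -0.49).
∂z/∂x = +0.004667, ∂z/∂y = +0.004667 (det = 1050).
|∇f| = √(0.004667² + 0.004667²) = 0.0066 m/m

0.00660 m/m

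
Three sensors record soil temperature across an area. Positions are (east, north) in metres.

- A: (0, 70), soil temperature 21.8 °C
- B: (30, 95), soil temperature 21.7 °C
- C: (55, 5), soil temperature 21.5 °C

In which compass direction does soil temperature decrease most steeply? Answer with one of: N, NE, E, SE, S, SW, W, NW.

E

Three-point gradient (reference A): Δ to B = (30, 25, -0.1), Δ to C = (55, -65, -0.3).
∂T/∂x = -0.004211, ∂T/∂y = +0.001053 (det = -3325).
Steepest decrease is along −∇f = (+0.004211 E, -0.001053 N) → east.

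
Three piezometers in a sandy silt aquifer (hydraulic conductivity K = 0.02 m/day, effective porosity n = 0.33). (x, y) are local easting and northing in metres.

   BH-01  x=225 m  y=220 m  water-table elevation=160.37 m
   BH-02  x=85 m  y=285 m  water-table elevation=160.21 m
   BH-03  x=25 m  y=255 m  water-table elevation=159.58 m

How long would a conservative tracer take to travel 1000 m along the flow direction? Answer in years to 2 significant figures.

Taking BH-01 as reference: BH-02−BH-01 = (-140, 65, -0.16); BH-03−BH-01 = (-200, 35, -0.79).
Determinant of the coordinate differences = (-140)·35 − (-200)·65 = 8100.
∂h/∂x = [(-0.16)·35 − (-0.79)·65] / 8100 = +0.005648
∂h/∂y = [(-140)·(-0.79) − (-200)·(-0.16)] / 8100 = +0.009704
|∇h| = √(0.005648² + 0.009704²) = 0.01123
Seepage velocity v = K·i/n = 0.02 × 0.01123 / 0.33 = 0.0006806 m/day.
t = 1000 / 0.0006806 = 1.469e+06 days = 4.02e+03 years.

4000 years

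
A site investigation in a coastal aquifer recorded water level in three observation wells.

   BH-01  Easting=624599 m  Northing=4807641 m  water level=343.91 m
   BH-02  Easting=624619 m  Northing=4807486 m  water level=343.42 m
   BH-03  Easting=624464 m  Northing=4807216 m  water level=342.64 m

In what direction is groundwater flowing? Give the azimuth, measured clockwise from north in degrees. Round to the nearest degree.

With h = a·x + b·y + c and BH-01 as origin, the differences give:
  20·a + (-155)·b = -0.49
  (-135)·a + (-425)·b = -1.27
Eliminate b (×(-425) and ×(-155), subtract): -29425·a = 11.400 → a = ∂h/∂x = -0.0003874
Back-substitute: b = ∂h/∂y = +0.003111.
Flow direction (−∇h) has components (+0.0003874 E, -0.003111 N).
Azimuth = atan2(E, N) = atan2(+0.0003874, -0.003111) = 172.9° ≈ 173°.

173°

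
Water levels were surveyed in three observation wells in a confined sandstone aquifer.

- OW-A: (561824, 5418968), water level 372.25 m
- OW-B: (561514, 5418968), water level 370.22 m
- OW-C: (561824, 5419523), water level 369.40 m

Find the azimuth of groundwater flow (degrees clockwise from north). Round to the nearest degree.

308°

∂h/∂x = (370.22 − 372.25) / (561514 − 561824) = +0.006548
∂h/∂y = (369.40 − 372.25) / (5419523 − 5418968) = -0.005135
Flow direction (−∇h) has components (-0.006548 E, +0.005135 N).
Azimuth = atan2(E, N) = atan2(-0.006548, +0.005135) = 308.1° ≈ 308°.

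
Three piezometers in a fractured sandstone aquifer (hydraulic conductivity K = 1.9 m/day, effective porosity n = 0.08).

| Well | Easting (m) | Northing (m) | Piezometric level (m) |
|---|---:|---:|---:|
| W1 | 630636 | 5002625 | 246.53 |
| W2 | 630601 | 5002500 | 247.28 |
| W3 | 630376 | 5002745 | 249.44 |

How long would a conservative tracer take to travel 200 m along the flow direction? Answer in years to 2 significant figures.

1.8 years

Three-point gradient (reference W1): Δ to W2 = (-35, -125, +0.75), Δ to W3 = (-260, 120, +2.91).
∂h/∂x = -0.01236, ∂h/∂y = -0.002538 (det = -36700).
|∇h| = √(-0.01236² + -0.002538²) = 0.01262
Seepage velocity v = K·i/n = 1.9 × 0.01262 / 0.08 = 0.2997 m/day.
t = 200 / 0.2997 = 667.3 days = 1.83 years.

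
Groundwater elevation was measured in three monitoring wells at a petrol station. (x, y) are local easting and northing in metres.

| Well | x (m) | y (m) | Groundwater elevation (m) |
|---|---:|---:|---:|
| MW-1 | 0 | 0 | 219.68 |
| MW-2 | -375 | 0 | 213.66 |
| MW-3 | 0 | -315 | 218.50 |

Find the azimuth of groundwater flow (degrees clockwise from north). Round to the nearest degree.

257°

∂h/∂x = (213.66 − 219.68) / (-375 − 0) = +0.01605
∂h/∂y = (218.50 − 219.68) / (-315 − 0) = +0.003746
Flow direction (−∇h) has components (-0.01605 E, -0.003746 N).
Azimuth = atan2(E, N) = atan2(-0.01605, -0.003746) = 256.9° ≈ 257°.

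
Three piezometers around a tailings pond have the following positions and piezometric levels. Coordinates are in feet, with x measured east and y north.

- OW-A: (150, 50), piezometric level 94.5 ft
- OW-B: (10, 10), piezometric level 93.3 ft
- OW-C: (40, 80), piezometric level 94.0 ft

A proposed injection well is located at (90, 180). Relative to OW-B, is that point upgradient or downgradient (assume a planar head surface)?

With h = a·x + b·y + c and OW-A as origin, the differences give:
  (-140)·a + (-40)·b = -1.2
  (-110)·a + 30·b = -0.5
Eliminate b (×30 and ×(-40), subtract): -8600·a = -56.00 → a = ∂h/∂x = +0.006512
Back-substitute: b = ∂h/∂y = +0.007209.
Head at (90, 180) = 94.5 + (+0.006512)·(-60) + (+0.007209)·(130) = 95.05 ft.
That is higher than the 93.3 ft at OW-B, so the point is upgradient.

upgradient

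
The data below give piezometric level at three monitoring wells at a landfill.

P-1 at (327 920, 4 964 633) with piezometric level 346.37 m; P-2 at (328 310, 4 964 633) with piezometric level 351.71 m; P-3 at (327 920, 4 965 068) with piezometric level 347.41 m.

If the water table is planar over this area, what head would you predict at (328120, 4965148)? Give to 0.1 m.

∂h/∂x = (351.71 − 346.37) / (328310 − 327920) = +0.01369
∂h/∂y = (347.41 − 346.37) / (4965068 − 4964633) = +0.002391
h(328120, 4965148) = 346.37 + (+0.01369)·(200) + (+0.002391)·(515) = 346.37 +2.738 +1.231 = 350.340 m.

350.3 m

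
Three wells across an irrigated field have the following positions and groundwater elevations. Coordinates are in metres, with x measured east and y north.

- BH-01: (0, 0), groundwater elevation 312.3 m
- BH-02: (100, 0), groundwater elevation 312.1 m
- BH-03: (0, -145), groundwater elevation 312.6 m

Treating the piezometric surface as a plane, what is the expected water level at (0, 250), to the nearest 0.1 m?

311.8 m

∂h/∂x = (312.1 − 312.3) / (100 − 0) = -0.002000
∂h/∂y = (312.6 − 312.3) / (-145 − 0) = -0.002069
h(0, 250) = 312.3 + (-0.002000)·(0) + (-0.002069)·(250) = 312.3 -0.000 -0.517 = 311.783 m.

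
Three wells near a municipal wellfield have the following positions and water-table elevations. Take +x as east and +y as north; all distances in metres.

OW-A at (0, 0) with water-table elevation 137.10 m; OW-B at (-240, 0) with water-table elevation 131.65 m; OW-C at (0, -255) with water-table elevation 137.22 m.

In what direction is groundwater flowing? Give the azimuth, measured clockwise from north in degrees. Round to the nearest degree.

271°

∂h/∂x = (131.65 − 137.10) / (-240 − 0) = +0.02271
∂h/∂y = (137.22 − 137.10) / (-255 − 0) = -0.0004706
Flow direction (−∇h) has components (-0.02271 E, +0.0004706 N).
Azimuth = atan2(E, N) = atan2(-0.02271, +0.0004706) = 271.2° ≈ 271°.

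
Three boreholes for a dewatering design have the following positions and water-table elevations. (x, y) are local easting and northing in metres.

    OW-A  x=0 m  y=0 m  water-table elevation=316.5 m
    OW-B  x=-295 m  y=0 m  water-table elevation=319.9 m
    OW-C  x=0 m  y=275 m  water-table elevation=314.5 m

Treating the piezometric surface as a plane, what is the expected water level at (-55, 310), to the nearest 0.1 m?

314.9 m

∂h/∂x = (319.9 − 316.5) / (-295 − 0) = -0.01153
∂h/∂y = (314.5 − 316.5) / (275 − 0) = -0.007273
h(-55, 310) = 316.5 + (-0.01153)·(-55) + (-0.007273)·(310) = 316.5 +0.634 -2.255 = 314.879 m.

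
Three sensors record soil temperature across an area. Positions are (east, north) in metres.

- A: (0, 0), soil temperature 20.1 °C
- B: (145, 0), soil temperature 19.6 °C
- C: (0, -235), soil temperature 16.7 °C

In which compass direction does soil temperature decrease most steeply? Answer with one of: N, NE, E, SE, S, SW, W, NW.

S

∂T/∂x = (19.6 − 20.1) / (145 − 0) = -0.003448
∂T/∂y = (16.7 − 20.1) / (-235 − 0) = +0.01447
Steepest decrease is along −∇f = (+0.003448 E, -0.01447 N) → south.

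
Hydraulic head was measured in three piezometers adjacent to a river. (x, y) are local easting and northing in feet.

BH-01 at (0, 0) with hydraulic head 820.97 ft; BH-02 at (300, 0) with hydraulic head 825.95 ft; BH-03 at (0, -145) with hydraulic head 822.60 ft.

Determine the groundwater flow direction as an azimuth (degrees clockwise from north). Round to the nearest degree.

∂h/∂x = (825.95 − 820.97) / (300 − 0) = +0.01660
∂h/∂y = (822.60 − 820.97) / (-145 − 0) = -0.01124
Flow direction (−∇h) has components (-0.01660 E, +0.01124 N).
Azimuth = atan2(E, N) = atan2(-0.01660, +0.01124) = 304.1° ≈ 304°.

304°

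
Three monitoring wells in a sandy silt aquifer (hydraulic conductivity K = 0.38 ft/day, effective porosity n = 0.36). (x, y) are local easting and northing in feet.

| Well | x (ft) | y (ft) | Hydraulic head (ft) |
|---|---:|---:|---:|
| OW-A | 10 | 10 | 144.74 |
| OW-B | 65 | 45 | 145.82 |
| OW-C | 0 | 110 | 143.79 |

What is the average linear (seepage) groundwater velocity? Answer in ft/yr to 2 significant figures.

Differences from OW-A: to OW-B (Δx, Δy, Δh) = (55, 35, +1.08); to OW-C = (-10, 100, -0.95).
Solve a·Δx + b·Δy = Δh: det = 55·100 − (-10)·35 = 5850.
∂h/∂x = [(+1.08)·100 − (-0.95)·35] / 5850 = +0.02415
∂h/∂y = [55·(-0.95) − (-10)·(+1.08)] / 5850 = -0.007085
|∇h| = √(0.02415² + -0.007085²) = 0.02517
Seepage velocity v = K·i/n = 0.38 × 0.02517 / 0.36 = 0.02657 ft/day = 9.705 ft/yr.

9.7 ft/yr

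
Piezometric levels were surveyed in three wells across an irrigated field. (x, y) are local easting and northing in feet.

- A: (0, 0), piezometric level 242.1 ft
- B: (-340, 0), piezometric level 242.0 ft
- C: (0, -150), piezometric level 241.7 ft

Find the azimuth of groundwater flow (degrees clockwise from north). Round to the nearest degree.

∂h/∂x = (242.0 − 242.1) / (-340 − 0) = +0.0002941
∂h/∂y = (241.7 − 242.1) / (-150 − 0) = +0.002667
Flow direction (−∇h) has components (-0.0002941 E, -0.002667 N).
Azimuth = atan2(E, N) = atan2(-0.0002941, -0.002667) = 186.3° ≈ 186°.

186°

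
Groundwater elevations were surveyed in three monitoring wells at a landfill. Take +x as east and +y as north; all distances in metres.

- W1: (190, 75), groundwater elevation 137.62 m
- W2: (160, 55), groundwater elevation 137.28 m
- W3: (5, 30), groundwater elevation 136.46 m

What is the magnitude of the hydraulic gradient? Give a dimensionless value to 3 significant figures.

0.0124

Taking W1 as reference: W2−W1 = (-30, -20, -0.34); W3−W1 = (-185, -45, -1.16).
Determinant of the coordinate differences = (-30)·(-45) − (-185)·(-20) = -2350.
∂h/∂x = [(-0.34)·(-45) − (-1.16)·(-20)] / -2350 = +0.003362
∂h/∂y = [(-30)·(-1.16) − (-185)·(-0.34)] / -2350 = +0.01196
|∇h| = √(0.003362² + 0.01196²) = 0.01242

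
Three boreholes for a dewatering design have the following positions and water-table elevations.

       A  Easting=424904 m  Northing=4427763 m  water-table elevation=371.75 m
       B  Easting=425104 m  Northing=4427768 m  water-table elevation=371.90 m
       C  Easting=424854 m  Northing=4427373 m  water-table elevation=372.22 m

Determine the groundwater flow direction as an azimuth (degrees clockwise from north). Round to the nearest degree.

With h = a·x + b·y + c and A as origin, the differences give:
  200·a + 5·b = +0.15
  (-50)·a + (-390)·b = +0.47
Eliminate b (×(-390) and ×5, subtract): -77750·a = -60.850 → a = ∂h/∂x = +0.0007826
Back-substitute: b = ∂h/∂y = -0.001305.
Flow direction (−∇h) has components (-0.0007826 E, +0.001305 N).
Azimuth = atan2(E, N) = atan2(-0.0007826, +0.001305) = 329.1° ≈ 329°.

329°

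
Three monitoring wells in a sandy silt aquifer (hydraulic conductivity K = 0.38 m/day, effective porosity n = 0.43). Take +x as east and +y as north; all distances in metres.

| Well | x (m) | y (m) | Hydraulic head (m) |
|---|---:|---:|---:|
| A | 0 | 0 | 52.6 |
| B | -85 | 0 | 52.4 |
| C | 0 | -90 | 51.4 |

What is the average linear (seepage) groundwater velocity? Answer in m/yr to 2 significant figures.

∂h/∂x = (52.4 − 52.6) / (-85 − 0) = +0.002353
∂h/∂y = (51.4 − 52.6) / (-90 − 0) = +0.01333
|∇h| = √(0.002353² + 0.01333²) = 0.01354
Seepage velocity v = K·i/n = 0.38 × 0.01354 / 0.43 = 0.01197 m/day = 4.372 m/yr.

4.4 m/yr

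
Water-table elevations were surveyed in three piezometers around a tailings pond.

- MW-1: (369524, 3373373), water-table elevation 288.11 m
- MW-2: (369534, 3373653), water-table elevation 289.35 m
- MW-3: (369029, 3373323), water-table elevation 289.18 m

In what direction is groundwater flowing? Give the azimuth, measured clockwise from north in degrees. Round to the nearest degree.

Differences from MW-1: to MW-2 (Δx, Δy, Δh) = (10, 280, +1.24); to MW-3 = (-495, -50, +1.07).
Determinant of the coordinate differences = 10·(-50) − (-495)·280 = 138100.
∂h/∂x = [(+1.24)·(-50) − (+1.07)·280] / 138100 = -0.002618
∂h/∂y = [10·(+1.07) − (-495)·(+1.24)] / 138100 = +0.004522
Flow direction (−∇h) has components (+0.002618 E, -0.004522 N).
Azimuth = atan2(E, N) = atan2(+0.002618, -0.004522) = 149.9° ≈ 150°.

150°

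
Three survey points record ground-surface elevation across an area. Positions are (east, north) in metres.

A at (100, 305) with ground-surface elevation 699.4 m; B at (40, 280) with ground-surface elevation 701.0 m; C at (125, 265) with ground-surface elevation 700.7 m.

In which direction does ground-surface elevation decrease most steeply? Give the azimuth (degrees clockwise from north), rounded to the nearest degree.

Taking A as reference: B−A = (-60, -25, +1.6); C−A = (25, -40, +1.3).
Determinant of the coordinate differences = (-60)·(-40) − 25·(-25) = 3025.
∂z/∂x = [(+1.6)·(-40) − (+1.3)·(-25)] / 3025 = -0.01041
∂z/∂y = [(-60)·(+1.3) − 25·(+1.6)] / 3025 = -0.03901
Steepest decrease is along −∇f: components (+0.01041 E, +0.03901 N).
Azimuth = atan2(+0.01041, +0.03901) = 14.9° ≈ 015°.

015°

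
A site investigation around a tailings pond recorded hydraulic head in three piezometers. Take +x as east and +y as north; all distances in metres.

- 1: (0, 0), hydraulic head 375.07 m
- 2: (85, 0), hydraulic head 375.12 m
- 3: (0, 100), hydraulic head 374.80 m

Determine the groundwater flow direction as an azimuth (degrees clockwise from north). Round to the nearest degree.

∂h/∂x = (375.12 − 375.07) / (85 − 0) = +0.0005882
∂h/∂y = (374.80 − 375.07) / (100 − 0) = -0.002700
Flow direction (−∇h) has components (-0.0005882 E, +0.002700 N).
Azimuth = atan2(E, N) = atan2(-0.0005882, +0.002700) = 347.7° ≈ 348°.

348°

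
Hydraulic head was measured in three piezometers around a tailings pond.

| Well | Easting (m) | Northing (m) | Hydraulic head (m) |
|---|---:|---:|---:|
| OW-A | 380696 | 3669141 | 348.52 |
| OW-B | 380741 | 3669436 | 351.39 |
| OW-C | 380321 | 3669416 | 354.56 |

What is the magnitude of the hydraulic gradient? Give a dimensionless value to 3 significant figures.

0.0136

With h = a·x + b·y + c and OW-A as origin, the differences give:
  45·a + 295·b = +2.87
  (-375)·a + 275·b = +6.04
Eliminate b (×275 and ×295, subtract): 123000·a = -992.550 → a = ∂h/∂x = -0.008070
Back-substitute: b = ∂h/∂y = +0.01096.
|∇h| = √(-0.008070² + 0.01096²) = 0.01361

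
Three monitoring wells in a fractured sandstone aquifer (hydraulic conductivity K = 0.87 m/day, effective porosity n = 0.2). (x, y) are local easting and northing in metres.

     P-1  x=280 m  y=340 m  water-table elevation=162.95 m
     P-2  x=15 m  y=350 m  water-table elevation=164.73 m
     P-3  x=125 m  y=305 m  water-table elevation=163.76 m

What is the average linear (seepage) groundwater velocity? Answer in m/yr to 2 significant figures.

14 m/yr

With h = a·x + b·y + c and P-1 as origin, the differences give:
  (-265)·a + 10·b = +1.78
  (-155)·a + (-35)·b = +0.81
Eliminate b (×(-35) and ×10, subtract): 10825·a = -70.400 → a = ∂h/∂x = -0.006503
Back-substitute: b = ∂h/∂y = +0.005658.
|∇h| = √(-0.006503² + 0.005658²) = 0.00862
Seepage velocity v = K·i/n = 0.87 × 0.00862 / 0.2 = 0.0375 m/day = 13.7 m/yr.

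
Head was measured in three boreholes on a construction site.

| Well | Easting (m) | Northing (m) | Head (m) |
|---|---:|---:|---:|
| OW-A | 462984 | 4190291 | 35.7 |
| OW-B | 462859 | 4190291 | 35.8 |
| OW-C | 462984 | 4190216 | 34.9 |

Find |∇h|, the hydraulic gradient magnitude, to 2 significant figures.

∂h/∂x = (35.8 − 35.7) / (462859 − 462984) = -0.0008000
∂h/∂y = (34.9 − 35.7) / (4190216 − 4190291) = +0.01067
|∇h| = √(-0.0008000² + 0.01067²) = 0.0107

0.011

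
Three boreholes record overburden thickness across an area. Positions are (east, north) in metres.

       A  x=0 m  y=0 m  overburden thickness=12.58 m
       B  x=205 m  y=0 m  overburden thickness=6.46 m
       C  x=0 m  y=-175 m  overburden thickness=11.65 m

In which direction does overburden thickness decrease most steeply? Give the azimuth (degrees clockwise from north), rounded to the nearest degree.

100°

∂d/∂x = (6.46 − 12.58) / (205 − 0) = -0.02985
∂d/∂y = (11.65 − 12.58) / (-175 − 0) = +0.005314
Steepest decrease is along −∇f: components (+0.02985 E, -0.005314 N).
Azimuth = atan2(+0.02985, -0.005314) = 100.1° ≈ 100°.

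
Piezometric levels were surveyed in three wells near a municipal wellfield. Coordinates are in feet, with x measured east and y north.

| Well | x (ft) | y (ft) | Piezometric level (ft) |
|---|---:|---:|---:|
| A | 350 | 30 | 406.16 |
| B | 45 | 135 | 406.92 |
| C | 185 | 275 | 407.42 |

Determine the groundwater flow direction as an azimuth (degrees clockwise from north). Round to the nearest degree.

168°

Taking A as reference: B−A = (-305, 105, +0.76); C−A = (-165, 245, +1.26).
Solve a·Δx + b·Δy = Δh: det = (-305)·245 − (-165)·105 = -57400.
∂h/∂x = [(+0.76)·245 − (+1.26)·105] / -57400 = -0.0009390
∂h/∂y = [(-305)·(+1.26) − (-165)·(+0.76)] / -57400 = +0.004510
Flow direction (−∇h) has components (+0.0009390 E, -0.004510 N).
Azimuth = atan2(E, N) = atan2(+0.0009390, -0.004510) = 168.2° ≈ 168°.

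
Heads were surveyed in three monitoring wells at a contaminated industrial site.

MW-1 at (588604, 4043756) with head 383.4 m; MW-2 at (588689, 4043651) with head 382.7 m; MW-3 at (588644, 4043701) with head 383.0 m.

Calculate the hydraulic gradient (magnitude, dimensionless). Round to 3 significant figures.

0.0146

Taking MW-1 as reference: MW-2−MW-1 = (85, -105, -0.7); MW-3−MW-1 = (40, -55, -0.4).
Determinant of the coordinate differences = 85·(-55) − 40·(-105) = -475.
∂h/∂x = [(-0.7)·(-55) − (-0.4)·(-105)] / -475 = +0.007368
∂h/∂y = [85·(-0.4) − 40·(-0.7)] / -475 = +0.01263
|∇h| = √(0.007368² + 0.01263²) = 0.01462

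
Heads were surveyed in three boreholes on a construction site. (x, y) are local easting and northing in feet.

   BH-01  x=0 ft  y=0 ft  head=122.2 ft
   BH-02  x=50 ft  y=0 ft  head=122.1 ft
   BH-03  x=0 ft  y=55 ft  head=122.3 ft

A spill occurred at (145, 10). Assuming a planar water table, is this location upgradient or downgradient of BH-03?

∂h/∂x = (122.1 − 122.2) / (50 − 0) = -0.002000
∂h/∂y = (122.3 − 122.2) / (55 − 0) = +0.001818
Head at (145, 10) = 122.2 + (-0.002000)·(145) + (+0.001818)·(10) = 121.93 ft.
That is lower than the 122.3 ft at BH-03, so the point is downgradient.

downgradient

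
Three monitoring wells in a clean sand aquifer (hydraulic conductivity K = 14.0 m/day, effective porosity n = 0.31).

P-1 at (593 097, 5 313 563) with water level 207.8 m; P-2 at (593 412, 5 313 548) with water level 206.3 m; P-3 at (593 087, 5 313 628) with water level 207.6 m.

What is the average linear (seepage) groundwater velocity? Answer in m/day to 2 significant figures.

0.28 m/day

Differences from P-1: to P-2 (Δx, Δy, Δh) = (315, -15, -1.5); to P-3 = (-10, 65, -0.2).
Determinant of the coordinate differences = 315·65 − (-10)·(-15) = 20325.
∂h/∂x = [(-1.5)·65 − (-0.2)·(-15)] / 20325 = -0.004945
∂h/∂y = [315·(-0.2) − (-10)·(-1.5)] / 20325 = -0.003838
|∇h| = √(-0.004945² + -0.003838²) = 0.00626
Seepage velocity v = K·i/n = 14.0 × 0.00626 / 0.31 = 0.2827 m/day.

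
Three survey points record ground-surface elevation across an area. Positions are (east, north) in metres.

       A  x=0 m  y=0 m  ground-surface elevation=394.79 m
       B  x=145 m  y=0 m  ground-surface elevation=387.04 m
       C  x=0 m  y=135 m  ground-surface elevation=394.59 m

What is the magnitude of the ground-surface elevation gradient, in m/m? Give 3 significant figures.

0.0535 m/m

∂z/∂x = (387.04 − 394.79) / (145 − 0) = -0.05345
∂z/∂y = (394.59 − 394.79) / (135 − 0) = -0.001481
|∇f| = √(-0.05345² + -0.001481²) = 0.05347 m/m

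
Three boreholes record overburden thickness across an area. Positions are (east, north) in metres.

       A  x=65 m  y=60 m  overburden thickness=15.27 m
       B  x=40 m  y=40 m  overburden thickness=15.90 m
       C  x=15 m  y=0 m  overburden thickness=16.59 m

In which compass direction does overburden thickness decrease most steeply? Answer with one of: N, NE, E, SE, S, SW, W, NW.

E

Three-point gradient (reference A): Δ to B = (-25, -20, +0.63), Δ to C = (-50, -60, +1.32).
∂d/∂x = -0.02280, ∂d/∂y = -0.003000 (det = 500).
Steepest decrease is along −∇f = (+0.02280 E, +0.003000 N) → east.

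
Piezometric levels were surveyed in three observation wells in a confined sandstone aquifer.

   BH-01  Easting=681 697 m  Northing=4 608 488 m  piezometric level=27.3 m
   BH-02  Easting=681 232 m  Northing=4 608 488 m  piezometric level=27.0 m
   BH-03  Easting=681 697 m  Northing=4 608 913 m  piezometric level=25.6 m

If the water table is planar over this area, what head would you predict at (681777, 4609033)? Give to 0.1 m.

25.2 m

∂h/∂x = (27.0 − 27.3) / (681232 − 681697) = +0.0006452
∂h/∂y = (25.6 − 27.3) / (4608913 − 4608488) = -0.004000
h(681777, 4609033) = 27.3 + (+0.0006452)·(80) + (-0.004000)·(545) = 27.3 +0.052 -2.180 = 25.172 m.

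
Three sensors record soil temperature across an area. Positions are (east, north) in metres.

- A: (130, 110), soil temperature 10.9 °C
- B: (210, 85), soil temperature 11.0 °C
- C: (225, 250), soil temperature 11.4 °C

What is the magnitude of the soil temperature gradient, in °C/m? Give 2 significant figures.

0.0030 °C/m

With T = a·x + b·y + c and A as origin, the differences give:
  80·a + (-25)·b = +0.1
  95·a + 140·b = +0.5
Eliminate b (×140 and ×(-25), subtract): 13575·a = 26.50 → a = ∂T/∂x = +0.001952
Back-substitute: b = ∂T/∂y = +0.002247.
|∇f| = √(0.001952² + 0.002247²) = 0.002976 °C/m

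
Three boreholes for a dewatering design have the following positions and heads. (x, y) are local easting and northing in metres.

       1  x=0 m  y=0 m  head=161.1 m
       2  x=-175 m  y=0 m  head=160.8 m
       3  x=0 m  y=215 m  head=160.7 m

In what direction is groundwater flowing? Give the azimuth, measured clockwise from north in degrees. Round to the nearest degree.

317°

∂h/∂x = (160.8 − 161.1) / (-175 − 0) = +0.001714
∂h/∂y = (160.7 − 161.1) / (215 − 0) = -0.001860
Flow direction (−∇h) has components (-0.001714 E, +0.001860 N).
Azimuth = atan2(E, N) = atan2(-0.001714, +0.001860) = 317.3° ≈ 317°.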